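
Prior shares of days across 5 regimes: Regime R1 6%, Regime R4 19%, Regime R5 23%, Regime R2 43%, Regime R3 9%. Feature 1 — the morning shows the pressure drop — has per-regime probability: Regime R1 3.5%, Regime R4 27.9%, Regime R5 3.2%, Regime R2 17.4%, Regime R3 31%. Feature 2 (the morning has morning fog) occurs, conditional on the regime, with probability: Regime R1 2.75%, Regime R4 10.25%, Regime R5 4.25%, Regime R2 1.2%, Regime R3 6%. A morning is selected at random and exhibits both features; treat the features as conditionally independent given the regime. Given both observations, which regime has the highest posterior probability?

Regime R4

Unnormalized posteriors (prior × likelihood):
  Regime R1: 0.06 × 0.035 × 0.0275 = 0.00005775
  Regime R4: 0.19 × 0.279 × 0.1025 = 0.005433525
  Regime R5: 0.23 × 0.032 × 0.0425 = 0.0003128
  Regime R2: 0.43 × 0.174 × 0.012 = 0.00089784
  Regime R3: 0.09 × 0.31 × 0.06 = 0.001674
Total = 0.008375915.
Largest term belongs to Regime R4, so Regime R4 is most probable.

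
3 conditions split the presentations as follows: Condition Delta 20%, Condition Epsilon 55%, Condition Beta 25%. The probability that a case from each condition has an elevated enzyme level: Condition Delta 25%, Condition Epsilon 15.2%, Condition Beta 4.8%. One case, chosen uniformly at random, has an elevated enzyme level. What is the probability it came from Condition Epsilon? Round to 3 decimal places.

0.574

Prior × likelihood for each hypothesis:
  Condition Delta: 0.2 × 0.25 = 0.05
  Condition Epsilon: 0.55 × 0.152 = 0.0836
  Condition Beta: 0.25 × 0.048 = 0.012
Normalizing constant = 0.1456.
P(Condition Epsilon | evidence) = 0.0836 / 0.1456 ≈ 0.574.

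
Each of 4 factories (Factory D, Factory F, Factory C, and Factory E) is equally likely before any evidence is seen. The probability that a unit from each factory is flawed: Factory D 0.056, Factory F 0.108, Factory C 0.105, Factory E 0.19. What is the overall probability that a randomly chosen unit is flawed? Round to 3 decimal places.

With a uniform prior (1/4 each), posterior ∝ likelihood:
  Factory D: 0.056
  Factory F: 0.108
  Factory C: 0.105
  Factory E: 0.19
P(flawed) = (1/4) × (0.056 + 0.108 + 0.105 + 0.19) = 0.459/4 ≈ 0.115.

0.115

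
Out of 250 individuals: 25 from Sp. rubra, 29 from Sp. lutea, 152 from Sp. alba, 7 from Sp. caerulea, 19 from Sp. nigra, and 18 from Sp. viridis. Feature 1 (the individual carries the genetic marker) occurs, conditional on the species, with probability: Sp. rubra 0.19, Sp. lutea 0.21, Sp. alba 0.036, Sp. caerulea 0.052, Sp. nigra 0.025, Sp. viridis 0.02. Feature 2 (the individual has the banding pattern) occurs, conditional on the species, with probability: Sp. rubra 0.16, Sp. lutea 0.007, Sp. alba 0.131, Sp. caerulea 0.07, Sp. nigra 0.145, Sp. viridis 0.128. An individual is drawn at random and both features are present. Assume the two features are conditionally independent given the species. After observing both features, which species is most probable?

Compute prior × likelihood for every hypothesis:
  Sp. rubra: 0.1 × 0.19 × 0.16 = 0.00304
  Sp. lutea: 0.116 × 0.21 × 0.007 = 0.00017052
  Sp. alba: 0.608 × 0.036 × 0.131 = 0.002867328
  Sp. caerulea: 0.028 × 0.052 × 0.07 = 0.00010192
  Sp. nigra: 0.076 × 0.025 × 0.145 = 0.0002755
  Sp. viridis: 0.072 × 0.02 × 0.128 = 0.00018432
Normalizing constant = 0.006639588.
Largest term belongs to Sp. rubra, so Sp. rubra is most probable.

Sp. rubra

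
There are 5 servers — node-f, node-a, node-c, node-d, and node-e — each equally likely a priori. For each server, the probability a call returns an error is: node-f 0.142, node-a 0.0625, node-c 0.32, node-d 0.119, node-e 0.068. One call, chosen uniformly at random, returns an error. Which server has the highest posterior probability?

Since the prior is uniform, the posterior is proportional to the likelihood:
  node-f: 0.142
  node-a: 0.0625
  node-c: 0.32
  node-d: 0.119
  node-e: 0.068
Normalizing constant = 0.7115.
Largest term belongs to node-c, so node-c is most probable.

node-c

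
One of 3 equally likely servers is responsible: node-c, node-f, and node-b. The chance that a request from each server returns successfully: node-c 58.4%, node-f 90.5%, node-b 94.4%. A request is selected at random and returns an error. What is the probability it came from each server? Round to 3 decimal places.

Taking complements, P(error | each) = node-c 0.416, node-f 0.095, node-b 0.056.
Since the prior is uniform, the posterior is proportional to the likelihood:
  node-c: 0.416
  node-f: 0.095
  node-b: 0.056
Sum = 0.567.
P(node-c | error) = 0.416/0.567 ≈ 0.734
P(node-f | error) = 0.095/0.567 ≈ 0.168
P(node-b | error) = 0.056/0.567 ≈ 0.099

node-c 0.734, node-f 0.168, node-b 0.099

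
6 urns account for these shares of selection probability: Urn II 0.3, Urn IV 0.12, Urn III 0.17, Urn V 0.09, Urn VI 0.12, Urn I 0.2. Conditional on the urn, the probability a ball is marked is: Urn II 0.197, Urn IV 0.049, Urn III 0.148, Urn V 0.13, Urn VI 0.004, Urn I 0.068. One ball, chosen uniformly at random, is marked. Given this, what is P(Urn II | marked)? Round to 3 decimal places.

Prior × likelihood for each hypothesis:
  Urn II: 0.3 × 0.197 = 0.0591
  Urn IV: 0.12 × 0.049 = 0.00588
  Urn III: 0.17 × 0.148 = 0.02516
  Urn V: 0.09 × 0.13 = 0.0117
  Urn VI: 0.12 × 0.004 = 0.00048
  Urn I: 0.2 × 0.068 = 0.0136
Sum = 0.11592.
P(Urn II | evidence) = 0.0591 / 0.11592 ≈ 0.510.

0.510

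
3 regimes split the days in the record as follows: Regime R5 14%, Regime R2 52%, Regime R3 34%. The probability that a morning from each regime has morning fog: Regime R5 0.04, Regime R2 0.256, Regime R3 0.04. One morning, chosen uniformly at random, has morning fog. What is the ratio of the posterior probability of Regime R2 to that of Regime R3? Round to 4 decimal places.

9.7882

Prior × likelihood for each hypothesis:
  Regime R5: 0.14 × 0.04 = 0.0056
  Regime R2: 0.52 × 0.256 = 0.13312
  Regime R3: 0.34 × 0.04 = 0.0136
Sum = 0.15232.
The ratio is 0.13312 / 0.0136 (the normalizer cancels) = 9.7882.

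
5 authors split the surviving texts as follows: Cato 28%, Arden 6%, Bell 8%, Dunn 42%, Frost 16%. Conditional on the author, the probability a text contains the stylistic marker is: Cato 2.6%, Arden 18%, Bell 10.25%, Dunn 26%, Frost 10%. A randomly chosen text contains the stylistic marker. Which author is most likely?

Dunn

Unnormalized posteriors (prior × likelihood):
  Cato: 0.28 × 0.026 = 0.00728
  Arden: 0.06 × 0.18 = 0.0108
  Bell: 0.08 × 0.1025 = 0.0082
  Dunn: 0.42 × 0.26 = 0.1092
  Frost: 0.16 × 0.1 = 0.016
Sum = 0.15148.
Largest term belongs to Dunn, so Dunn is most probable.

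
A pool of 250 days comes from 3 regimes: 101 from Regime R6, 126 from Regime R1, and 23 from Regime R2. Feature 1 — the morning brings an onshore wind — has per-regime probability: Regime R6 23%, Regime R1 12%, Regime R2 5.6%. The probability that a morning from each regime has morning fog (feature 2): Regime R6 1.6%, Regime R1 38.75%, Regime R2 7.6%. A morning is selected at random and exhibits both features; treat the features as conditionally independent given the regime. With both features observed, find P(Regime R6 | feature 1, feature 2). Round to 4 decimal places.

Unnormalized posteriors (prior × likelihood):
  Regime R6: 0.404 × 0.23 × 0.016 = 0.00148672
  Regime R1: 0.504 × 0.12 × 0.3875 = 0.023436
  Regime R2: 0.092 × 0.056 × 0.076 = 0.000391552
Total = 0.025314272.
P(Regime R6 | evidence) = 0.00148672 / 0.025314272 ≈ 0.0587.

0.0587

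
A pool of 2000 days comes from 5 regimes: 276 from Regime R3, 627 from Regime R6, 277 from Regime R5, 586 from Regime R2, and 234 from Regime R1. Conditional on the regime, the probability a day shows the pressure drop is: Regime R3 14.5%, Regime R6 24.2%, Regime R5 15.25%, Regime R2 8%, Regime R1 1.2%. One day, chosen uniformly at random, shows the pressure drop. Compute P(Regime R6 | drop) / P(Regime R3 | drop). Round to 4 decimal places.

Compute prior × likelihood for every hypothesis:
  Regime R3: 0.138 × 0.145 = 0.02001
  Regime R6: 0.3135 × 0.242 = 0.075867
  Regime R5: 0.1385 × 0.1525 = 0.02112125
  Regime R2: 0.293 × 0.08 = 0.02344
  Regime R1: 0.117 × 0.012 = 0.001404
Normalizing constant = 0.14184225.
The ratio is 0.075867 / 0.02001 (the normalizer cancels) = 3.7915.

3.7915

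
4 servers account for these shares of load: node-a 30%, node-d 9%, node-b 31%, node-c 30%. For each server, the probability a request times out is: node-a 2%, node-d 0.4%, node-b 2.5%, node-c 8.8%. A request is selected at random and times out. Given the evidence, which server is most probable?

node-c

By Bayes' rule, posterior ∝ prior × likelihood:
  node-a: 0.3 × 0.02 = 0.006
  node-d: 0.09 × 0.004 = 0.00036
  node-b: 0.31 × 0.025 = 0.00775
  node-c: 0.3 × 0.088 = 0.0264
Sum = 0.04051.
Largest term belongs to node-c, so node-c is most probable.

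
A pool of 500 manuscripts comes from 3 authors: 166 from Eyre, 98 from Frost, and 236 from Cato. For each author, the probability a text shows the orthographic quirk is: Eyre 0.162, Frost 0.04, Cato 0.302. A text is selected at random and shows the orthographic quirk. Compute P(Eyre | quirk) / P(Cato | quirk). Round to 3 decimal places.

Prior × likelihood for each hypothesis:
  Eyre: 0.332 × 0.162 = 0.053784
  Frost: 0.196 × 0.04 = 0.00784
  Cato: 0.472 × 0.302 = 0.142544
Total = 0.204168.
The ratio is 0.053784 / 0.142544 (the normalizer cancels) = 0.377.

0.377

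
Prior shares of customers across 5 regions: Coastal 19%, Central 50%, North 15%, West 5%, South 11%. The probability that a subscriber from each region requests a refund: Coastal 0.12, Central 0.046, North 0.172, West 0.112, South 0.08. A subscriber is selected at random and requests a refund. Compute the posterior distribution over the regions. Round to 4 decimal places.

Unnormalized posteriors (prior × likelihood):
  Coastal: 0.19 × 0.12 = 0.0228
  Central: 0.5 × 0.046 = 0.023
  North: 0.15 × 0.172 = 0.0258
  West: 0.05 × 0.112 = 0.0056
  South: 0.11 × 0.08 = 0.0088
Total = 0.086.
P(Coastal | refund) = 0.0228/0.086 ≈ 0.2651
P(Central | refund) = 0.023/0.086 ≈ 0.2674
P(North | refund) = 0.0258/0.086 ≈ 0.3000
P(West | refund) = 0.0056/0.086 ≈ 0.0651
P(South | refund) = 0.0088/0.086 ≈ 0.1023
(Check: 0.2651+0.2674+0.3000+0.0651+0.1023 = 0.9999.)

Coastal 0.2651, Central 0.2674, North 0.3000, West 0.0651, South 0.1023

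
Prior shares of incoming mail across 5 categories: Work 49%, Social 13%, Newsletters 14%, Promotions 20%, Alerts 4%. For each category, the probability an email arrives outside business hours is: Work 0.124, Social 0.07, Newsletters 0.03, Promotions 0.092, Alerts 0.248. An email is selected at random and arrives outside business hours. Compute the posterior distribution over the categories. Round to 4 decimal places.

Work 0.5935, Social 0.0889, Newsletters 0.0410, Promotions 0.1797, Alerts 0.0969

Prior × likelihood for each hypothesis:
  Work: 0.49 × 0.124 = 0.06076
  Social: 0.13 × 0.07 = 0.0091
  Newsletters: 0.14 × 0.03 = 0.0042
  Promotions: 0.2 × 0.092 = 0.0184
  Alerts: 0.04 × 0.248 = 0.00992
Total = 0.10238.
P(Work | off-hours) = 0.06076/0.10238 ≈ 0.5935
P(Social | off-hours) = 0.0091/0.10238 ≈ 0.0889
P(Newsletters | off-hours) = 0.0042/0.10238 ≈ 0.0410
P(Promotions | off-hours) = 0.0184/0.10238 ≈ 0.1797
P(Alerts | off-hours) = 0.00992/0.10238 ≈ 0.0969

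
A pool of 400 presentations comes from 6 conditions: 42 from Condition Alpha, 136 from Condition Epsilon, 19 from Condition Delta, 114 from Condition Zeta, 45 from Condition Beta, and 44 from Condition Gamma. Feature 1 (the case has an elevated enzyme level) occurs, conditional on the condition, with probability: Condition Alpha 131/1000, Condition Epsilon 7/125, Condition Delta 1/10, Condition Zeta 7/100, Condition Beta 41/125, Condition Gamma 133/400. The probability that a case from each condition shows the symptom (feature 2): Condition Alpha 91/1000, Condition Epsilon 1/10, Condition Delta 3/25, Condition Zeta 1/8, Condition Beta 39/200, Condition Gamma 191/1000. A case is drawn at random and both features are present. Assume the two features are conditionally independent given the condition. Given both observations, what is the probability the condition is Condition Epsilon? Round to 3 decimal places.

Prior × likelihood for each hypothesis:
  Condition Alpha: 0.105 × 0.131 × 0.091 = 0.001251705
  Condition Epsilon: 0.34 × 0.056 × 0.1 = 0.001904
  Condition Delta: 0.0475 × 0.1 × 0.12 = 0.00057
  Condition Zeta: 0.285 × 0.07 × 0.125 = 0.00249375
  Condition Beta: 0.1125 × 0.328 × 0.195 = 0.0071955
  Condition Gamma: 0.11 × 0.3325 × 0.191 = 0.006985825
Sum = 0.02040078.
P(Condition Epsilon | evidence) = 0.001904 / 0.02040078 ≈ 0.093.

0.093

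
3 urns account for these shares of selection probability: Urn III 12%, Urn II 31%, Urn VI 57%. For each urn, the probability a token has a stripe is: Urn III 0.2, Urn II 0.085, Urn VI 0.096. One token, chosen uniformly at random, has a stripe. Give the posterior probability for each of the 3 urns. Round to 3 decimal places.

Prior × likelihood for each hypothesis:
  Urn III: 0.12 × 0.2 = 0.024
  Urn II: 0.31 × 0.085 = 0.02635
  Urn VI: 0.57 × 0.096 = 0.05472
Total = 0.10507.
P(Urn III | striped) = 0.024/0.10507 ≈ 0.228
P(Urn II | striped) = 0.02635/0.10507 ≈ 0.251
P(Urn VI | striped) = 0.05472/0.10507 ≈ 0.521
(Check: 0.228+0.251+0.521 = 1.000.)

Urn III 0.228, Urn II 0.251, Urn VI 0.521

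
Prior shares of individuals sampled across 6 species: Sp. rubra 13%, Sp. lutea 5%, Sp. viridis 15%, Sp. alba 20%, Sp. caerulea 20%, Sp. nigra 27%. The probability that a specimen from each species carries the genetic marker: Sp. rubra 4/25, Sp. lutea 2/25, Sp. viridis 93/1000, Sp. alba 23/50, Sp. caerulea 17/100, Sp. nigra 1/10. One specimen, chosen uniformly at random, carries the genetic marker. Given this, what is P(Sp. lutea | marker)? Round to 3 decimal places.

Compute prior × likelihood for every hypothesis:
  Sp. rubra: 0.13 × 0.16 = 0.0208
  Sp. lutea: 0.05 × 0.08 = 0.004
  Sp. viridis: 0.15 × 0.093 = 0.01395
  Sp. alba: 0.2 × 0.46 = 0.092
  Sp. caerulea: 0.2 × 0.17 = 0.034
  Sp. nigra: 0.27 × 0.1 = 0.027
Sum = 0.19175.
P(Sp. lutea | evidence) = 0.004 / 0.19175 ≈ 0.021.

0.021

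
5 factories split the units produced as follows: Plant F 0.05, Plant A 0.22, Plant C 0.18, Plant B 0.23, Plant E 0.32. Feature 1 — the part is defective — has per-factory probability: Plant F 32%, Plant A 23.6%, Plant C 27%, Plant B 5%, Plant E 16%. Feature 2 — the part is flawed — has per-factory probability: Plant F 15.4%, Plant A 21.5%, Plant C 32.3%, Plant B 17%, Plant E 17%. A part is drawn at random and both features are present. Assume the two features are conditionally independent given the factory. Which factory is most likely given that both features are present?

By Bayes' rule, posterior ∝ prior × likelihood:
  Plant F: 0.05 × 0.32 × 0.154 = 0.002464
  Plant A: 0.22 × 0.236 × 0.215 = 0.0111628
  Plant C: 0.18 × 0.27 × 0.323 = 0.0156978
  Plant B: 0.23 × 0.05 × 0.17 = 0.001955
  Plant E: 0.32 × 0.16 × 0.17 = 0.008704
Normalizing constant = 0.0399836.
Largest term belongs to Plant C, so Plant C is most probable.

Plant C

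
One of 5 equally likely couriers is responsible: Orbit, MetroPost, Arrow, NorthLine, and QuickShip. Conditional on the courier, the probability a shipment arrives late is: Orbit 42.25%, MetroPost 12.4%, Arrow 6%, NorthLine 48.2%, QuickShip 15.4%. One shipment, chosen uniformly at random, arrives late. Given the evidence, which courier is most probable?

Since the prior is uniform, the posterior is proportional to the likelihood:
  Orbit: 0.4225
  MetroPost: 0.124
  Arrow: 0.06
  NorthLine: 0.482
  QuickShip: 0.154
Sum = 1.2425.
Largest term belongs to NorthLine, so NorthLine is most probable.

NorthLine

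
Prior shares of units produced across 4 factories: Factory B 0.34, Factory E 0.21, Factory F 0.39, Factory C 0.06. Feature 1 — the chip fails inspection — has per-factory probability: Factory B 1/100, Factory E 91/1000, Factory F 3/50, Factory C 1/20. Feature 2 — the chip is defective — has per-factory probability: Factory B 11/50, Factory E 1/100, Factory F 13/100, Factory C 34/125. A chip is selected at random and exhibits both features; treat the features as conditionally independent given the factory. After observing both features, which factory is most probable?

Factory F

Unnormalized posteriors (prior × likelihood):
  Factory B: 0.34 × 0.01 × 0.22 = 0.000748
  Factory E: 0.21 × 0.091 × 0.01 = 0.0001911
  Factory F: 0.39 × 0.06 × 0.13 = 0.003042
  Factory C: 0.06 × 0.05 × 0.272 = 0.000816
Normalizing constant = 0.0047971.
Largest term belongs to Factory F, so Factory F is most probable.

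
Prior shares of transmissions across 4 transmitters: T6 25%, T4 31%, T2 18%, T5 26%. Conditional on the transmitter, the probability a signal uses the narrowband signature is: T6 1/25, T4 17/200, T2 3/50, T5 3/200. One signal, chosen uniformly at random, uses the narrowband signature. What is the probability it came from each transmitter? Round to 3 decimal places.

Unnormalized posteriors (prior × likelihood):
  T6: 0.25 × 0.04 = 0.01
  T4: 0.31 × 0.085 = 0.02635
  T2: 0.18 × 0.06 = 0.0108
  T5: 0.26 × 0.015 = 0.0039
Total = 0.05105.
P(T6 | narrowband) = 0.01/0.05105 ≈ 0.196
P(T4 | narrowband) = 0.02635/0.05105 ≈ 0.516
P(T2 | narrowband) = 0.0108/0.05105 ≈ 0.212
P(T5 | narrowband) = 0.0039/0.05105 ≈ 0.076

T6 0.196, T4 0.516, T2 0.212, T5 0.076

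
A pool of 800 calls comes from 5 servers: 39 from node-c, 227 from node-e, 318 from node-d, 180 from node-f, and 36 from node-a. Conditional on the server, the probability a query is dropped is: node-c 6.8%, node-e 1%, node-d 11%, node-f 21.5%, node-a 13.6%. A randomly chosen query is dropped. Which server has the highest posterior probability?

node-f

Prior × likelihood for each hypothesis:
  node-c: 0.04875 × 0.068 = 0.003315
  node-e: 0.28375 × 0.01 = 0.0028375
  node-d: 0.3975 × 0.11 = 0.043725
  node-f: 0.225 × 0.215 = 0.048375
  node-a: 0.045 × 0.136 = 0.00612
Sum = 0.1043725.
Largest term belongs to node-f, so node-f is most probable.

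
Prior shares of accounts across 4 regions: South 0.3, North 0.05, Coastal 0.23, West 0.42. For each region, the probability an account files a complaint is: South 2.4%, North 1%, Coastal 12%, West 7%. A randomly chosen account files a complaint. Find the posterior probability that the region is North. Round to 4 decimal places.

0.0077

Compute prior × likelihood for every hypothesis:
  South: 0.3 × 0.024 = 0.0072
  North: 0.05 × 0.01 = 0.0005
  Coastal: 0.23 × 0.12 = 0.0276
  West: 0.42 × 0.07 = 0.0294
Total = 0.0647.
P(North | evidence) = 0.0005 / 0.0647 ≈ 0.0077.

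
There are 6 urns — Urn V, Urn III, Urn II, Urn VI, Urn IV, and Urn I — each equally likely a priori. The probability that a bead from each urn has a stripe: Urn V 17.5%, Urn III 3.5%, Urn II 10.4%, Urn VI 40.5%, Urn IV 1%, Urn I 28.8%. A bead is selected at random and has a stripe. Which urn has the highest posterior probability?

Urn VI

With a uniform prior (1/6 each), posterior ∝ likelihood:
  Urn V: 0.175
  Urn III: 0.035
  Urn II: 0.104
  Urn VI: 0.405
  Urn IV: 0.01
  Urn I: 0.288
Total = 1.017.
Largest term belongs to Urn VI, so Urn VI is most probable.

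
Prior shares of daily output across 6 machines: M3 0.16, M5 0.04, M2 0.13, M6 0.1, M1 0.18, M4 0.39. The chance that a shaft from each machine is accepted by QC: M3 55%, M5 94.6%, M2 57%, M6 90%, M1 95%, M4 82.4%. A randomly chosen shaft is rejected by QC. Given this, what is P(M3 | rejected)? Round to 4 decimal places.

0.3307

Taking complements, P(rejected | each) = M3 0.45, M5 0.054, M2 0.43, M6 0.1, M1 0.05, M4 0.176.
Compute prior × likelihood for every hypothesis:
  M3: 0.16 × 0.45 = 0.072
  M5: 0.04 × 0.054 = 0.00216
  M2: 0.13 × 0.43 = 0.0559
  M6: 0.1 × 0.1 = 0.01
  M1: 0.18 × 0.05 = 0.009
  M4: 0.39 × 0.176 = 0.06864
Total = 0.2177.
P(M3 | evidence) = 0.072 / 0.2177 ≈ 0.3307.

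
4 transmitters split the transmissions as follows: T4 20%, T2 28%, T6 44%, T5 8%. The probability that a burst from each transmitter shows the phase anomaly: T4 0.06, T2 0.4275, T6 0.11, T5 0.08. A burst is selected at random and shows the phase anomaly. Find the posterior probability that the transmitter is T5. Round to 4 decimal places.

Prior × likelihood for each hypothesis:
  T4: 0.2 × 0.06 = 0.012
  T2: 0.28 × 0.4275 = 0.1197
  T6: 0.44 × 0.11 = 0.0484
  T5: 0.08 × 0.08 = 0.0064
Total = 0.1865.
P(T5 | evidence) = 0.0064 / 0.1865 ≈ 0.0343.

0.0343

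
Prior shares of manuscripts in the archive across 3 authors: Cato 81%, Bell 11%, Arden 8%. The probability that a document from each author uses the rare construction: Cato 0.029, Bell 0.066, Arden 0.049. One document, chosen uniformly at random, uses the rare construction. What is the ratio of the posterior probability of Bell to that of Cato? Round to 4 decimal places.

0.3091

Compute prior × likelihood for every hypothesis:
  Cato: 0.81 × 0.029 = 0.02349
  Bell: 0.11 × 0.066 = 0.00726
  Arden: 0.08 × 0.049 = 0.00392
Sum = 0.03467.
The ratio is 0.00726 / 0.02349 (the normalizer cancels) = 0.3091.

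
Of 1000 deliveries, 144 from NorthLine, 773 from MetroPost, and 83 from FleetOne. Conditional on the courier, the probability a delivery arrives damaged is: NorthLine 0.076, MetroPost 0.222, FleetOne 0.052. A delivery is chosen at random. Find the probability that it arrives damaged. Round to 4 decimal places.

0.1869

Compute prior × likelihood for every hypothesis:
  NorthLine: 0.144 × 0.076 = 0.010944
  MetroPost: 0.773 × 0.222 = 0.171606
  FleetOne: 0.083 × 0.052 = 0.004316
P(damaged) = 0.010944 + 0.171606 + 0.004316 = 0.186866 → 0.1869.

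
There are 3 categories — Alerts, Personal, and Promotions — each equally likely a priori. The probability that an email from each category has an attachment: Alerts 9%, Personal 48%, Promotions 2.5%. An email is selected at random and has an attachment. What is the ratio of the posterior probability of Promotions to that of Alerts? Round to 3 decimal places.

With a uniform prior (1/3 each), posterior ∝ likelihood:
  Alerts: 0.09
  Personal: 0.48
  Promotions: 0.025
Sum = 0.595.
The ratio is 0.025 / 0.09 (the normalizer cancels) = 0.278.

0.278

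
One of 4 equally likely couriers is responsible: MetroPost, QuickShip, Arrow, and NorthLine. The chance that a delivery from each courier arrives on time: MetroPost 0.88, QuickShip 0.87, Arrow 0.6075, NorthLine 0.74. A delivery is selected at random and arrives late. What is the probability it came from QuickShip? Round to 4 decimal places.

Taking complements, P(late | each) = MetroPost 0.12, QuickShip 0.13, Arrow 0.3925, NorthLine 0.26.
With a uniform prior (1/4 each), posterior ∝ likelihood:
  MetroPost: 0.12
  QuickShip: 0.13
  Arrow: 0.3925
  NorthLine: 0.26
Total = 0.9025.
P(QuickShip | evidence) = 0.13 / 0.9025 ≈ 0.1440.

0.1440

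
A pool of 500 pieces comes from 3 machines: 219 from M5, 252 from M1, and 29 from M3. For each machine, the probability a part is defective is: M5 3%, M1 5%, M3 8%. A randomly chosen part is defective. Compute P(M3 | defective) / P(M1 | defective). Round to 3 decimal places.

0.184

Compute prior × likelihood for every hypothesis:
  M5: 0.438 × 0.03 = 0.01314
  M1: 0.504 × 0.05 = 0.0252
  M3: 0.058 × 0.08 = 0.00464
Normalizing constant = 0.04298.
The ratio is 0.00464 / 0.0252 (the normalizer cancels) = 0.184.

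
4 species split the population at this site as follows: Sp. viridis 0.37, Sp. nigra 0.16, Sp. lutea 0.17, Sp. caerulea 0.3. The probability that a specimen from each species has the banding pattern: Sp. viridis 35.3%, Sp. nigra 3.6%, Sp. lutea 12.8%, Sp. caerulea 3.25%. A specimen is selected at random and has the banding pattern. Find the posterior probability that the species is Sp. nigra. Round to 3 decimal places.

0.034

By Bayes' rule, posterior ∝ prior × likelihood:
  Sp. viridis: 0.37 × 0.353 = 0.13061
  Sp. nigra: 0.16 × 0.036 = 0.00576
  Sp. lutea: 0.17 × 0.128 = 0.02176
  Sp. caerulea: 0.3 × 0.0325 = 0.00975
Normalizing constant = 0.16788.
P(Sp. nigra | evidence) = 0.00576 / 0.16788 ≈ 0.034.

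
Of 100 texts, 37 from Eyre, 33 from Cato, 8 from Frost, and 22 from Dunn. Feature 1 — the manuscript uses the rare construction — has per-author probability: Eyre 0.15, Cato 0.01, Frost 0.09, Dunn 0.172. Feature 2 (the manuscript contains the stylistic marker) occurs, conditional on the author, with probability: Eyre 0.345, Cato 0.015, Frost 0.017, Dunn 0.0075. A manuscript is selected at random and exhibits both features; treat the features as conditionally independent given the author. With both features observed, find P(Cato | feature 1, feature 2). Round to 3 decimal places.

Compute prior × likelihood for every hypothesis:
  Eyre: 0.37 × 0.15 × 0.345 = 0.0191475
  Cato: 0.33 × 0.01 × 0.015 = 0.0000495
  Frost: 0.08 × 0.09 × 0.017 = 0.0001224
  Dunn: 0.22 × 0.172 × 0.0075 = 0.0002838
Sum = 0.0196032.
P(Cato | evidence) = 0.0000495 / 0.0196032 ≈ 0.003.

0.003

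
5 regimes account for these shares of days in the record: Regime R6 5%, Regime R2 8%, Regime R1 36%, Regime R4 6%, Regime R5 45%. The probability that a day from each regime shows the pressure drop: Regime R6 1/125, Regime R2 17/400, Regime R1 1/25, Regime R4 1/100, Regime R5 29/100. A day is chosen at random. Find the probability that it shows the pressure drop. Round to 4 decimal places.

Unnormalized posteriors (prior × likelihood):
  Regime R6: 0.05 × 0.008 = 0.0004
  Regime R2: 0.08 × 0.0425 = 0.0034
  Regime R1: 0.36 × 0.04 = 0.0144
  Regime R4: 0.06 × 0.01 = 0.0006
  Regime R5: 0.45 × 0.29 = 0.1305
P(drop) = 0.0004 + 0.0034 + 0.0144 + 0.0006 + 0.1305 = 0.1493 → 0.1493.

0.1493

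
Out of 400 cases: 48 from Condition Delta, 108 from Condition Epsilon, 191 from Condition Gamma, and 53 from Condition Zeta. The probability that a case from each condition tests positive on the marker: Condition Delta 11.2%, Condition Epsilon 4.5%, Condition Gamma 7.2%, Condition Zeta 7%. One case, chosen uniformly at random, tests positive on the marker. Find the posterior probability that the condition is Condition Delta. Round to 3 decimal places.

0.194

Prior × likelihood for each hypothesis:
  Condition Delta: 0.12 × 0.112 = 0.01344
  Condition Epsilon: 0.27 × 0.045 = 0.01215
  Condition Gamma: 0.4775 × 0.072 = 0.03438
  Condition Zeta: 0.1325 × 0.07 = 0.009275
Total = 0.069245.
P(Condition Delta | evidence) = 0.01344 / 0.069245 ≈ 0.194.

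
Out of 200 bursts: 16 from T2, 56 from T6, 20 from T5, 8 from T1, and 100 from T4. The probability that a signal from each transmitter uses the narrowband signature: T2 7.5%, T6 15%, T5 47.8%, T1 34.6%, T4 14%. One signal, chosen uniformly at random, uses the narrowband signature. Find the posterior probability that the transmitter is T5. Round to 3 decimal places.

Compute prior × likelihood for every hypothesis:
  T2: 0.08 × 0.075 = 0.006
  T6: 0.28 × 0.15 = 0.042
  T5: 0.1 × 0.478 = 0.0478
  T1: 0.04 × 0.346 = 0.01384
  T4: 0.5 × 0.14 = 0.07
Normalizing constant = 0.17964.
P(T5 | evidence) = 0.0478 / 0.17964 ≈ 0.266.

0.266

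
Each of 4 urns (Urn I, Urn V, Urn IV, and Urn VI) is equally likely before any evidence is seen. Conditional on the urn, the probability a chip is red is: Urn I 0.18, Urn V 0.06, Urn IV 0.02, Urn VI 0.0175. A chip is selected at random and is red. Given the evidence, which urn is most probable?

Urn I

With a uniform prior (1/4 each), posterior ∝ likelihood:
  Urn I: 0.18
  Urn V: 0.06
  Urn IV: 0.02
  Urn VI: 0.0175
Total = 0.2775.
Largest term belongs to Urn I, so Urn I is most probable.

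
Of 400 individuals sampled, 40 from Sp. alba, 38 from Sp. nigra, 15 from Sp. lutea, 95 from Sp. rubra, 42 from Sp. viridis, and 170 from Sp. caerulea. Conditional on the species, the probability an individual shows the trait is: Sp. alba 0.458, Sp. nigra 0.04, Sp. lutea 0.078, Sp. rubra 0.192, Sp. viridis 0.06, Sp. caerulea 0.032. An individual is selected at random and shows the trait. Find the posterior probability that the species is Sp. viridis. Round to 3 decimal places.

By Bayes' rule, posterior ∝ prior × likelihood:
  Sp. alba: 0.1 × 0.458 = 0.0458
  Sp. nigra: 0.095 × 0.04 = 0.0038
  Sp. lutea: 0.0375 × 0.078 = 0.002925
  Sp. rubra: 0.2375 × 0.192 = 0.0456
  Sp. viridis: 0.105 × 0.06 = 0.0063
  Sp. caerulea: 0.425 × 0.032 = 0.0136
Total = 0.118025.
P(Sp. viridis | evidence) = 0.0063 / 0.118025 ≈ 0.053.

0.053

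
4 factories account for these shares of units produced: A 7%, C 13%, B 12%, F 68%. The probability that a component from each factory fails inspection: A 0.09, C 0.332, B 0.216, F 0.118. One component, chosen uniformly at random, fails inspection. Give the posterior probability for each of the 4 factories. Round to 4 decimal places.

Unnormalized posteriors (prior × likelihood):
  A: 0.07 × 0.09 = 0.0063
  C: 0.13 × 0.332 = 0.04316
  B: 0.12 × 0.216 = 0.02592
  F: 0.68 × 0.118 = 0.08024
Normalizing constant = 0.15562.
P(A | nonconforming) = 0.0063/0.15562 ≈ 0.0405
P(C | nonconforming) = 0.04316/0.15562 ≈ 0.2773
P(B | nonconforming) = 0.02592/0.15562 ≈ 0.1666
P(F | nonconforming) = 0.08024/0.15562 ≈ 0.5156

A 0.0405, C 0.2773, B 0.1666, F 0.5156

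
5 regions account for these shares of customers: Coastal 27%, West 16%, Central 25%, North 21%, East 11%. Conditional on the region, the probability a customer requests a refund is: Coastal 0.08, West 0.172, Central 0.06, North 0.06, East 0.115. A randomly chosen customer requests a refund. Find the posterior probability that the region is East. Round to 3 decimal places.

Unnormalized posteriors (prior × likelihood):
  Coastal: 0.27 × 0.08 = 0.0216
  West: 0.16 × 0.172 = 0.02752
  Central: 0.25 × 0.06 = 0.015
  North: 0.21 × 0.06 = 0.0126
  East: 0.11 × 0.115 = 0.01265
Sum = 0.08937.
P(East | evidence) = 0.01265 / 0.08937 ≈ 0.142.

0.142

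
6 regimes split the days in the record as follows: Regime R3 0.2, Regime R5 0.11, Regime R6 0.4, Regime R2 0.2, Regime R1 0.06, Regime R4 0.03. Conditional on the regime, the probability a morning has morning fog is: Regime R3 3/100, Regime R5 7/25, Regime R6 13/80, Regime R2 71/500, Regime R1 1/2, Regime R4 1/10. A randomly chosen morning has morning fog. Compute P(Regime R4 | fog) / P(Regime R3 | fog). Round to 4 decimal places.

0.5000

Prior × likelihood for each hypothesis:
  Regime R3: 0.2 × 0.03 = 0.006
  Regime R5: 0.11 × 0.28 = 0.0308
  Regime R6: 0.4 × 0.1625 = 0.065
  Regime R2: 0.2 × 0.142 = 0.0284
  Regime R1: 0.06 × 0.5 = 0.03
  Regime R4: 0.03 × 0.1 = 0.003
Normalizing constant = 0.1632.
The ratio is 0.003 / 0.006 (the normalizer cancels) = 0.5000.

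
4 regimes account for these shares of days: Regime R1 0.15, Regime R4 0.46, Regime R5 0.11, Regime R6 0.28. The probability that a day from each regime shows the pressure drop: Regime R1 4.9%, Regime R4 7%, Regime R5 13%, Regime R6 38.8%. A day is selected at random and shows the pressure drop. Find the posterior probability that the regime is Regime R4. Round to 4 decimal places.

0.1982

By Bayes' rule, posterior ∝ prior × likelihood:
  Regime R1: 0.15 × 0.049 = 0.00735
  Regime R4: 0.46 × 0.07 = 0.0322
  Regime R5: 0.11 × 0.13 = 0.0143
  Regime R6: 0.28 × 0.388 = 0.10864
Normalizing constant = 0.16249.
P(Regime R4 | evidence) = 0.0322 / 0.16249 ≈ 0.1982.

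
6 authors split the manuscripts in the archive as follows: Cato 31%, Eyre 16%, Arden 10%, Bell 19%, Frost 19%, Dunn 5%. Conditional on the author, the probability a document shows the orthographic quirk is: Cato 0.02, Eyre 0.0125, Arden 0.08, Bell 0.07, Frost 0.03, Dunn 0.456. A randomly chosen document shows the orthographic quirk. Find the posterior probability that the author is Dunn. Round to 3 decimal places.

0.393

By Bayes' rule, posterior ∝ prior × likelihood:
  Cato: 0.31 × 0.02 = 0.0062
  Eyre: 0.16 × 0.0125 = 0.002
  Arden: 0.1 × 0.08 = 0.008
  Bell: 0.19 × 0.07 = 0.0133
  Frost: 0.19 × 0.03 = 0.0057
  Dunn: 0.05 × 0.456 = 0.0228
Sum = 0.058.
P(Dunn | evidence) = 0.0228 / 0.058 ≈ 0.393.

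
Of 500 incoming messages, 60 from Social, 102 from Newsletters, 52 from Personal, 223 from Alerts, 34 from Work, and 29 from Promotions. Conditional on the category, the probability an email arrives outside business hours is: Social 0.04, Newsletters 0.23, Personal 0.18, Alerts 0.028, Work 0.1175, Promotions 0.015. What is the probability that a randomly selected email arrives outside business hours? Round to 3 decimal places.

0.092

Unnormalized posteriors (prior × likelihood):
  Social: 0.12 × 0.04 = 0.0048
  Newsletters: 0.204 × 0.23 = 0.04692
  Personal: 0.104 × 0.18 = 0.01872
  Alerts: 0.446 × 0.028 = 0.012488
  Work: 0.068 × 0.1175 = 0.00799
  Promotions: 0.058 × 0.015 = 0.00087
P(off-hours) = 0.0048 + 0.04692 + 0.01872 + 0.012488 + 0.00799 + 0.00087 = 0.091788 → 0.092.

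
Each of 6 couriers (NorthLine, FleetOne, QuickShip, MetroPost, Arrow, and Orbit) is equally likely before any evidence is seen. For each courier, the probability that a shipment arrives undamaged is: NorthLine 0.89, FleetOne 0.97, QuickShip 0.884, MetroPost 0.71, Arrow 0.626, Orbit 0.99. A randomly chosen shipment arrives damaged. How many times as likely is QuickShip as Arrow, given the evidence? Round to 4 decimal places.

0.3102

Taking complements, P(damaged | each) = NorthLine 0.11, FleetOne 0.03, QuickShip 0.116, MetroPost 0.29, Arrow 0.374, Orbit 0.01.
Since the prior is uniform, the posterior is proportional to the likelihood:
  NorthLine: 0.11
  FleetOne: 0.03
  QuickShip: 0.116
  MetroPost: 0.29
  Arrow: 0.374
  Orbit: 0.01
Sum = 0.93.
The ratio is 0.116 / 0.374 (the normalizer cancels) = 0.3102.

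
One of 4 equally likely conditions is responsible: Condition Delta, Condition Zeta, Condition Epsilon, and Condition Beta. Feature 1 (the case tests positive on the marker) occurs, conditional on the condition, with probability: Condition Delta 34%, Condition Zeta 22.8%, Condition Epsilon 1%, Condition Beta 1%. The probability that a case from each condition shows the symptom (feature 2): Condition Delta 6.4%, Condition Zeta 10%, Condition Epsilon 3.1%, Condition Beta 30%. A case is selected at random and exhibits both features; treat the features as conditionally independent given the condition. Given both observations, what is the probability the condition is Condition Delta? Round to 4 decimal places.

Since the prior is uniform, the posterior is proportional to the likelihood:
  Condition Delta: 0.34 × 0.064 = 0.02176
  Condition Zeta: 0.228 × 0.1 = 0.0228
  Condition Epsilon: 0.01 × 0.031 = 0.00031
  Condition Beta: 0.01 × 0.3 = 0.003
Normalizing constant = 0.04787.
P(Condition Delta | evidence) = 0.02176 / 0.04787 ≈ 0.4546.

0.4546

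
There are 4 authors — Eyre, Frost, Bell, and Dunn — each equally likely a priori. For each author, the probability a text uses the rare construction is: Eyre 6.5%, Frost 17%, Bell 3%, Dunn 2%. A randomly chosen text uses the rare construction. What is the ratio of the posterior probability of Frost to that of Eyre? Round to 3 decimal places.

2.615

Since the prior is uniform, the posterior is proportional to the likelihood:
  Eyre: 0.065
  Frost: 0.17
  Bell: 0.03
  Dunn: 0.02
Normalizing constant = 0.285.
The ratio is 0.17 / 0.065 (the normalizer cancels) = 2.615.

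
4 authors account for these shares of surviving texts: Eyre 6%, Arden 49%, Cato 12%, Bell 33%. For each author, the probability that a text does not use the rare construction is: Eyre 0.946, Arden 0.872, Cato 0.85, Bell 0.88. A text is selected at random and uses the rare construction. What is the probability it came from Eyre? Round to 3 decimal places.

0.026

Taking complements, P(rare-form | each) = Eyre 0.054, Arden 0.128, Cato 0.15, Bell 0.12.
By Bayes' rule, posterior ∝ prior × likelihood:
  Eyre: 0.06 × 0.054 = 0.00324
  Arden: 0.49 × 0.128 = 0.06272
  Cato: 0.12 × 0.15 = 0.018
  Bell: 0.33 × 0.12 = 0.0396
Total = 0.12356.
P(Eyre | evidence) = 0.00324 / 0.12356 ≈ 0.026.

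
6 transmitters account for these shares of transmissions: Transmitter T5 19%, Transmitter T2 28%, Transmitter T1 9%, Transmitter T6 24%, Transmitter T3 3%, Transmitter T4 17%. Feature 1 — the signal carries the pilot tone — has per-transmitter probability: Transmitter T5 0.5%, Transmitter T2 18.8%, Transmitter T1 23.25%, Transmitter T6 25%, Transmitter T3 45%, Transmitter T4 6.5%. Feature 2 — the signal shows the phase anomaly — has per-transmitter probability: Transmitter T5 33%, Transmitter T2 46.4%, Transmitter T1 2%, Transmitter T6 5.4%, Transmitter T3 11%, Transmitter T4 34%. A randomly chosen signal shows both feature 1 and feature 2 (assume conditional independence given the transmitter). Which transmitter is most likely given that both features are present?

Transmitter T2

Compute prior × likelihood for every hypothesis:
  Transmitter T5: 0.19 × 0.005 × 0.33 = 0.0003135
  Transmitter T2: 0.28 × 0.188 × 0.464 = 0.02442496
  Transmitter T1: 0.09 × 0.2325 × 0.02 = 0.0004185
  Transmitter T6: 0.24 × 0.25 × 0.054 = 0.00324
  Transmitter T3: 0.03 × 0.45 × 0.11 = 0.001485
  Transmitter T4: 0.17 × 0.065 × 0.34 = 0.003757
Total = 0.03363896.
Largest term belongs to Transmitter T2, so Transmitter T2 is most probable.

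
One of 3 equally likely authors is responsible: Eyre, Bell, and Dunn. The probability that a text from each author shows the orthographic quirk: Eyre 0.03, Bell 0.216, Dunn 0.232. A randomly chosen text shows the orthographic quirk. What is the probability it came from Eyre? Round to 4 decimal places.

With a uniform prior (1/3 each), posterior ∝ likelihood:
  Eyre: 0.03
  Bell: 0.216
  Dunn: 0.232
Sum = 0.478.
P(Eyre | evidence) = 0.03 / 0.478 ≈ 0.0628.

0.0628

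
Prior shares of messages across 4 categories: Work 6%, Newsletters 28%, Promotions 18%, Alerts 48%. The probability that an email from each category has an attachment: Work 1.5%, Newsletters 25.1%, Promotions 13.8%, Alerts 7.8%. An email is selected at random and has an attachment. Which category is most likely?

Compute prior × likelihood for every hypothesis:
  Work: 0.06 × 0.015 = 0.0009
  Newsletters: 0.28 × 0.251 = 0.07028
  Promotions: 0.18 × 0.138 = 0.02484
  Alerts: 0.48 × 0.078 = 0.03744
Total = 0.13346.
Largest term belongs to Newsletters, so Newsletters is most probable.

Newsletters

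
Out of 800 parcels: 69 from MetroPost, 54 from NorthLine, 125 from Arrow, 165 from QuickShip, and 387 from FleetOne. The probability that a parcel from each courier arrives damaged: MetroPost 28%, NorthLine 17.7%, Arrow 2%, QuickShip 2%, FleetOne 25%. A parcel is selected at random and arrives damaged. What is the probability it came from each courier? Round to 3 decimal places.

MetroPost 0.147, NorthLine 0.073, Arrow 0.019, QuickShip 0.025, FleetOne 0.736

Prior × likelihood for each hypothesis:
  MetroPost: 0.08625 × 0.28 = 0.02415
  NorthLine: 0.0675 × 0.177 = 0.0119475
  Arrow: 0.15625 × 0.02 = 0.003125
  QuickShip: 0.20625 × 0.02 = 0.004125
  FleetOne: 0.48375 × 0.25 = 0.1209375
Total = 0.164285.
P(MetroPost | damaged) = 0.02415/0.164285 ≈ 0.147
P(NorthLine | damaged) = 0.0119475/0.164285 ≈ 0.073
P(Arrow | damaged) = 0.003125/0.164285 ≈ 0.019
P(QuickShip | damaged) = 0.004125/0.164285 ≈ 0.025
P(FleetOne | damaged) = 0.1209375/0.164285 ≈ 0.736
(Check: 0.147+0.073+0.019+0.025+0.736 = 1.000.)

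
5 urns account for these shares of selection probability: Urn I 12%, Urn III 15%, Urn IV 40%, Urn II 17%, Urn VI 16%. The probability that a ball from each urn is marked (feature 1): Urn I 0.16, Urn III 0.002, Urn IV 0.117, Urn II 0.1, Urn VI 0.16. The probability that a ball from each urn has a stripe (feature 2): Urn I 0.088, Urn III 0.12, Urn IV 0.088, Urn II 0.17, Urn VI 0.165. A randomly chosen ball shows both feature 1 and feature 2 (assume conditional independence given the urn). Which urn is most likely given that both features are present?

Prior × likelihood for each hypothesis:
  Urn I: 0.12 × 0.16 × 0.088 = 0.0016896
  Urn III: 0.15 × 0.002 × 0.12 = 0.000036
  Urn IV: 0.4 × 0.117 × 0.088 = 0.0041184
  Urn II: 0.17 × 0.1 × 0.17 = 0.00289
  Urn VI: 0.16 × 0.16 × 0.165 = 0.004224
Total = 0.012958.
Largest term belongs to Urn VI, so Urn VI is most probable.

Urn VI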